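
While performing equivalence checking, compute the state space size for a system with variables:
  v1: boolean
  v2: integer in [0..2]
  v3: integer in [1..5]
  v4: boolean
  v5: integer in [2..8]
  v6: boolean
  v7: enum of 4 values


State space = product of domain sizes of all variables.
Domain sizes:
  v1 (boolean): 2
  v2 (integer in [0..2]): 3
  v3 (integer in [1..5]): 5
  v4 (boolean): 2
  v5 (integer in [2..8]): 7
  v6 (boolean): 2
  v7 (enum of 4 values): 4
Product = 2 * 3 * 5 * 2 * 7 * 2 * 4 = 3360

3360


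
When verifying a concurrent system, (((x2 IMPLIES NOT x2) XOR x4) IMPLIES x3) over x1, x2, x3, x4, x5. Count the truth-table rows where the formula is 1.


Formula: (((x2 IMPLIES NOT x2) XOR x4) IMPLIES x3) over 5 vars (32 rows)
Evaluate each row (x1, x2, x3, x4, x5 as bits, MSB first):
  row 0 [00000]: (((0 IMPLIES NOT 0) XOR 0) IMPLIES 0) -> 0
  row 1 [00001]: (((0 IMPLIES NOT 0) XOR 0) IMPLIES 0) -> 0
  row 2 [00010]: (((0 IMPLIES NOT 0) XOR 1) IMPLIES 0) -> 1
  row 3 [00011]: (((0 IMPLIES NOT 0) XOR 1) IMPLIES 0) -> 1
  row 4 [00100]: (((0 IMPLIES NOT 0) XOR 0) IMPLIES 1) -> 1
  row 5 [00101]: (((0 IMPLIES NOT 0) XOR 0) IMPLIES 1) -> 1
  row 6 [00110]: (((0 IMPLIES NOT 0) XOR 1) IMPLIES 1) -> 1
  row 7 [00111]: (((0 IMPLIES NOT 0) XOR 1) IMPLIES 1) -> 1
  row 8 [01000]: (((1 IMPLIES NOT 1) XOR 0) IMPLIES 0) -> 1
  row 9 [01001]: (((1 IMPLIES NOT 1) XOR 0) IMPLIES 0) -> 1
  row 10 [01010]: (((1 IMPLIES NOT 1) XOR 1) IMPLIES 0) -> 0
  row 11 [01011]: (((1 IMPLIES NOT 1) XOR 1) IMPLIES 0) -> 0
  row 12 [01100]: (((1 IMPLIES NOT 1) XOR 0) IMPLIES 1) -> 1
  row 13 [01101]: (((1 IMPLIES NOT 1) XOR 0) IMPLIES 1) -> 1
  row 14 [01110]: (((1 IMPLIES NOT 1) XOR 1) IMPLIES 1) -> 1
  row 15 [01111]: (((1 IMPLIES NOT 1) XOR 1) IMPLIES 1) -> 1
  row 16 [10000]: (((0 IMPLIES NOT 0) XOR 0) IMPLIES 0) -> 0
  row 17 [10001]: (((0 IMPLIES NOT 0) XOR 0) IMPLIES 0) -> 0
  row 18 [10010]: (((0 IMPLIES NOT 0) XOR 1) IMPLIES 0) -> 1
  row 19 [10011]: (((0 IMPLIES NOT 0) XOR 1) IMPLIES 0) -> 1
  row 20 [10100]: (((0 IMPLIES NOT 0) XOR 0) IMPLIES 1) -> 1
  row 21 [10101]: (((0 IMPLIES NOT 0) XOR 0) IMPLIES 1) -> 1
  row 22 [10110]: (((0 IMPLIES NOT 0) XOR 1) IMPLIES 1) -> 1
  row 23 [10111]: (((0 IMPLIES NOT 0) XOR 1) IMPLIES 1) -> 1
  row 24 [11000]: (((1 IMPLIES NOT 1) XOR 0) IMPLIES 0) -> 1
  row 25 [11001]: (((1 IMPLIES NOT 1) XOR 0) IMPLIES 0) -> 1
  row 26 [11010]: (((1 IMPLIES NOT 1) XOR 1) IMPLIES 0) -> 0
  row 27 [11011]: (((1 IMPLIES NOT 1) XOR 1) IMPLIES 0) -> 0
  row 28 [11100]: (((1 IMPLIES NOT 1) XOR 0) IMPLIES 1) -> 1
  row 29 [11101]: (((1 IMPLIES NOT 1) XOR 0) IMPLIES 1) -> 1
  row 30 [11110]: (((1 IMPLIES NOT 1) XOR 1) IMPLIES 1) -> 1
  row 31 [11111]: (((1 IMPLIES NOT 1) XOR 1) IMPLIES 1) -> 1
Full result column, 8 rows per line (x1,x2 fixed per line; x3,x4,x5 runs 000..111 left to right):
  rows 0-7 [x1,x2=00]: 00111111  (ones: 6)
  rows 8-15 [x1,x2=01]: 11001111  (ones: 6)
  rows 16-23 [x1,x2=10]: 00111111  (ones: 6)
  rows 24-31 [x1,x2=11]: 11001111  (ones: 6)
Count of 1-rows = 6+6+6+6 = 24

24


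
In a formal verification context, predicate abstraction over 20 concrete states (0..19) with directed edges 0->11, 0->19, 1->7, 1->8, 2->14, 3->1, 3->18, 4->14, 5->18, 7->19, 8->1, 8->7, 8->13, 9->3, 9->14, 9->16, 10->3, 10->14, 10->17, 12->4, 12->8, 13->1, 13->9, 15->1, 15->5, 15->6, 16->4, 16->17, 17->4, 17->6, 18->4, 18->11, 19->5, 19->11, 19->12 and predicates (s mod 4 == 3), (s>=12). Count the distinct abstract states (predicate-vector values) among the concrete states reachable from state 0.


BFS from 0:
Concrete reachable: {0, 1, 3, 4, 5, 6, 7, 8, 9, 11, 12, 13, 14, 16, 17, 18, 19}
Abstract via predicates (s mod 4 == 3), (s>=12):
  (0,0) <- {0, 1, 4, 5, 6, 8, 9}
  (0,1) <- {12, 13, 14, 16, 17, 18}
  (1,0) <- {3, 7, 11}
  (1,1) <- {19}
Distinct abstract states = 4

4


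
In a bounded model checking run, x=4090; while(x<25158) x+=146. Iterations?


Step 1: x goes from 4090 toward 25158 by 146; the body runs while x<25158, so iterations = ceil((bound-start)/step)
Step 2: Distance=21068
Step 3: ceil(21068/146)=145

145


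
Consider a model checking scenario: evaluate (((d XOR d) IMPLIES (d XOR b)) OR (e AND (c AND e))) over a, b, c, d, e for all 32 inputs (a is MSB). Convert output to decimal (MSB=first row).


Formula: (((d XOR d) IMPLIES (d XOR b)) OR (e AND (c AND e))) over a, b, c, d, e (32 rows)
Evaluate each row (bits = a,b,c,d,e, MSB first):
  row 0 [00000]: (((0 XOR 0) IMPLIES (0 XOR 0)) OR (0 AND (0 AND 0))) -> 1
  row 1 [00001]: (((0 XOR 0) IMPLIES (0 XOR 0)) OR (1 AND (0 AND 1))) -> 1
  row 2 [00010]: (((1 XOR 1) IMPLIES (1 XOR 0)) OR (0 AND (0 AND 0))) -> 1
  row 3 [00011]: (((1 XOR 1) IMPLIES (1 XOR 0)) OR (1 AND (0 AND 1))) -> 1
  row 4 [00100]: (((0 XOR 0) IMPLIES (0 XOR 0)) OR (0 AND (1 AND 0))) -> 1
  row 5 [00101]: (((0 XOR 0) IMPLIES (0 XOR 0)) OR (1 AND (1 AND 1))) -> 1
  row 6 [00110]: (((1 XOR 1) IMPLIES (1 XOR 0)) OR (0 AND (1 AND 0))) -> 1
  row 7 [00111]: (((1 XOR 1) IMPLIES (1 XOR 0)) OR (1 AND (1 AND 1))) -> 1
  row 8 [01000]: (((0 XOR 0) IMPLIES (0 XOR 1)) OR (0 AND (0 AND 0))) -> 1
  row 9 [01001]: (((0 XOR 0) IMPLIES (0 XOR 1)) OR (1 AND (0 AND 1))) -> 1
  row 10 [01010]: (((1 XOR 1) IMPLIES (1 XOR 1)) OR (0 AND (0 AND 0))) -> 1
  row 11 [01011]: (((1 XOR 1) IMPLIES (1 XOR 1)) OR (1 AND (0 AND 1))) -> 1
  row 12 [01100]: (((0 XOR 0) IMPLIES (0 XOR 1)) OR (0 AND (1 AND 0))) -> 1
  row 13 [01101]: (((0 XOR 0) IMPLIES (0 XOR 1)) OR (1 AND (1 AND 1))) -> 1
  row 14 [01110]: (((1 XOR 1) IMPLIES (1 XOR 1)) OR (0 AND (1 AND 0))) -> 1
  row 15 [01111]: (((1 XOR 1) IMPLIES (1 XOR 1)) OR (1 AND (1 AND 1))) -> 1
  row 16 [10000]: (((0 XOR 0) IMPLIES (0 XOR 0)) OR (0 AND (0 AND 0))) -> 1
  row 17 [10001]: (((0 XOR 0) IMPLIES (0 XOR 0)) OR (1 AND (0 AND 1))) -> 1
  row 18 [10010]: (((1 XOR 1) IMPLIES (1 XOR 0)) OR (0 AND (0 AND 0))) -> 1
  row 19 [10011]: (((1 XOR 1) IMPLIES (1 XOR 0)) OR (1 AND (0 AND 1))) -> 1
  row 20 [10100]: (((0 XOR 0) IMPLIES (0 XOR 0)) OR (0 AND (1 AND 0))) -> 1
  row 21 [10101]: (((0 XOR 0) IMPLIES (0 XOR 0)) OR (1 AND (1 AND 1))) -> 1
  row 22 [10110]: (((1 XOR 1) IMPLIES (1 XOR 0)) OR (0 AND (1 AND 0))) -> 1
  row 23 [10111]: (((1 XOR 1) IMPLIES (1 XOR 0)) OR (1 AND (1 AND 1))) -> 1
  row 24 [11000]: (((0 XOR 0) IMPLIES (0 XOR 1)) OR (0 AND (0 AND 0))) -> 1
  row 25 [11001]: (((0 XOR 0) IMPLIES (0 XOR 1)) OR (1 AND (0 AND 1))) -> 1
  row 26 [11010]: (((1 XOR 1) IMPLIES (1 XOR 1)) OR (0 AND (0 AND 0))) -> 1
  row 27 [11011]: (((1 XOR 1) IMPLIES (1 XOR 1)) OR (1 AND (0 AND 1))) -> 1
  row 28 [11100]: (((0 XOR 0) IMPLIES (0 XOR 1)) OR (0 AND (1 AND 0))) -> 1
  row 29 [11101]: (((0 XOR 0) IMPLIES (0 XOR 1)) OR (1 AND (1 AND 1))) -> 1
  row 30 [11110]: (((1 XOR 1) IMPLIES (1 XOR 1)) OR (0 AND (1 AND 0))) -> 1
  row 31 [11111]: (((1 XOR 1) IMPLIES (1 XOR 1)) OR (1 AND (1 AND 1))) -> 1
Full result column, 4 rows per line (a,b,c fixed per line; d,e runs 00..11 left to right):
  rows 0-3 [a,b,c=000]: 1111  = hex F
  rows 4-7 [a,b,c=001]: 1111  = hex F
  rows 8-11 [a,b,c=010]: 1111  = hex F
  rows 12-15 [a,b,c=011]: 1111  = hex F
  rows 16-19 [a,b,c=100]: 1111  = hex F
  rows 20-23 [a,b,c=101]: 1111  = hex F
  rows 24-27 [a,b,c=110]: 1111  = hex F
  rows 28-31 [a,b,c=111]: 1111  = hex F
Output column (row 0 .. row 31) = 11111111111111111111111111111111
Output column grouped in 4s = 1111 1111 1111 1111 1111 1111 1111 1111 = 0xFFFFFFFF
Convert to decimal digit by digit (value = value*16 + digit):
  F -> 15
  15*16 + 15 (F) = 255
  255*16 + 15 (F) = 4095
  4095*16 + 15 (F) = 65535
  65535*16 + 15 (F) = 1048575
  1048575*16 + 15 (F) = 16777215
  16777215*16 + 15 (F) = 268435455
  268435455*16 + 15 (F) = 4294967295
Decimal = 4294967295

4294967295


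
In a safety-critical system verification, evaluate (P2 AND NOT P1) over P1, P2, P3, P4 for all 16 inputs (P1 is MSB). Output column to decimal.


Formula: (P2 AND NOT P1) over P1, P2, P3, P4 (16 rows)
Evaluate each row (bits = P1,P2,P3,P4, MSB first):
  row 0 [0000]: (0 AND NOT 0) -> 0
  row 1 [0001]: (0 AND NOT 0) -> 0
  row 2 [0010]: (0 AND NOT 0) -> 0
  row 3 [0011]: (0 AND NOT 0) -> 0
  row 4 [0100]: (1 AND NOT 0) -> 1
  row 5 [0101]: (1 AND NOT 0) -> 1
  row 6 [0110]: (1 AND NOT 0) -> 1
  row 7 [0111]: (1 AND NOT 0) -> 1
  row 8 [1000]: (0 AND NOT 1) -> 0
  row 9 [1001]: (0 AND NOT 1) -> 0
  row 10 [1010]: (0 AND NOT 1) -> 0
  row 11 [1011]: (0 AND NOT 1) -> 0
  row 12 [1100]: (1 AND NOT 1) -> 0
  row 13 [1101]: (1 AND NOT 1) -> 0
  row 14 [1110]: (1 AND NOT 1) -> 0
  row 15 [1111]: (1 AND NOT 1) -> 0
Full result column, 4 rows per line (P1,P2 fixed per line; P3,P4 runs 00..11 left to right):
  rows 0-3 [P1,P2=00]: 0000  = hex 0
  rows 4-7 [P1,P2=01]: 1111  = hex F
  rows 8-11 [P1,P2=10]: 0000  = hex 0
  rows 12-15 [P1,P2=11]: 0000  = hex 0
Output column (row 0 .. row 15) = 0000111100000000
Output column grouped in 4s = 0000 1111 0000 0000 = 0x0F00
Convert to decimal digit by digit (value = value*16 + digit):
  0 -> 0
  0*16 + 15 (F) = 15
  15*16 + 0 = 240
  240*16 + 0 = 3840
Decimal = 3840

3840


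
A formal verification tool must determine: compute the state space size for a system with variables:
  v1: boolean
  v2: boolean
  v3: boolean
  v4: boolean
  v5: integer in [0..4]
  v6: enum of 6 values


State space = product of domain sizes of all variables.
Domain sizes:
  v1 (boolean): 2
  v2 (boolean): 2
  v3 (boolean): 2
  v4 (boolean): 2
  v5 (integer in [0..4]): 5
  v6 (enum of 6 values): 6
Product = 2 * 2 * 2 * 2 * 5 * 6 = 480

480


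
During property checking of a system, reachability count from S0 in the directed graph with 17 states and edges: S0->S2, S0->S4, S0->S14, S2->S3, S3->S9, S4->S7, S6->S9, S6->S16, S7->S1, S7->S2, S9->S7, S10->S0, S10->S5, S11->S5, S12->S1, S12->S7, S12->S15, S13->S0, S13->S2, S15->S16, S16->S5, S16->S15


BFS from S0:
  layer 0: {S0}
  layer 1: {S2, S4, S14}
  layer 2: {S3, S7}
  layer 3: {S1, S9}
Reachable set: {S0, S1, S2, S3, S4, S7, S9, S14}
Count = 8

8


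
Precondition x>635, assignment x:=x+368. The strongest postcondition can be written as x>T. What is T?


Formula: sp(P, x:=E) = exists old_x. (x = E[old_x/x]) AND P[old_x/x] (old_x is the value of x before the assignment; eliminate old_x by solving x = E[old_x/x] for old_x)
Step 1: Precondition P: x>635, i.e. old_x > 635
Step 2: Assignment gives x = old_x + 368, so old_x = x - 368
Step 3: Substitute into P: x - 368 > 635
Step 4: Simplify: x > 635+368 = 1003

1003


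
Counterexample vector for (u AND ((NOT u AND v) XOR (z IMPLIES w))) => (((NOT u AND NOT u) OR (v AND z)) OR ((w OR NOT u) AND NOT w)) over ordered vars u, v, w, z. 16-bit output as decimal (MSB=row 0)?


F1 = (u AND ((NOT u AND v) XOR (z IMPLIES w)))
F2 = (((NOT u AND NOT u) OR (v AND z)) OR ((w OR NOT u) AND NOT w))
Counterexample to F1=>F2 is where F1=1 and F2=0.
Evaluate each row (bits = u,v,w,z, MSB first):
  row 0 [0000]: F1=0 F2=1 -> F1&~F2 -> 0
  row 1 [0001]: F1=0 F2=1 -> F1&~F2 -> 0
  row 2 [0010]: F1=0 F2=1 -> F1&~F2 -> 0
  row 3 [0011]: F1=0 F2=1 -> F1&~F2 -> 0
  row 4 [0100]: F1=0 F2=1 -> F1&~F2 -> 0
  row 5 [0101]: F1=0 F2=1 -> F1&~F2 -> 0
  row 6 [0110]: F1=0 F2=1 -> F1&~F2 -> 0
  row 7 [0111]: F1=0 F2=1 -> F1&~F2 -> 0
  row 8 [1000]: F1=1 F2=0 -> F1&~F2 -> 1
  row 9 [1001]: F1=0 F2=0 -> F1&~F2 -> 0
  row 10 [1010]: F1=1 F2=0 -> F1&~F2 -> 1
  row 11 [1011]: F1=1 F2=0 -> F1&~F2 -> 1
  row 12 [1100]: F1=1 F2=0 -> F1&~F2 -> 1
  row 13 [1101]: F1=0 F2=1 -> F1&~F2 -> 0
  row 14 [1110]: F1=1 F2=0 -> F1&~F2 -> 1
  row 15 [1111]: F1=1 F2=1 -> F1&~F2 -> 0
Full result column, 4 rows per line (u,v fixed per line; w,z runs 00..11 left to right):
  rows 0-3 [u,v=00]: 0000  = hex 0
  rows 4-7 [u,v=01]: 0000  = hex 0
  rows 8-11 [u,v=10]: 1011  = hex B
  rows 12-15 [u,v=11]: 1010  = hex A
Counterexample vector (row 0 .. row 15) = 0000000010111010
Output column grouped in 4s = 0000 0000 1011 1010 = 0x00BA
Convert to decimal digit by digit (value = value*16 + digit):
  0 -> 0
  0*16 + 0 = 0
  0*16 + 11 (B) = 11
  11*16 + 10 (A) = 186
Decimal = 186

186


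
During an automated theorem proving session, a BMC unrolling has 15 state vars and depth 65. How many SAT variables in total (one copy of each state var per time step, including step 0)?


BMC unrolls to depth k, creating one copy of each state var for steps 0..k.
Step count = 65 + 1 = 66 (steps 0 through 65)
Vars per step = 15
Total = 15 * 66 = 990

990


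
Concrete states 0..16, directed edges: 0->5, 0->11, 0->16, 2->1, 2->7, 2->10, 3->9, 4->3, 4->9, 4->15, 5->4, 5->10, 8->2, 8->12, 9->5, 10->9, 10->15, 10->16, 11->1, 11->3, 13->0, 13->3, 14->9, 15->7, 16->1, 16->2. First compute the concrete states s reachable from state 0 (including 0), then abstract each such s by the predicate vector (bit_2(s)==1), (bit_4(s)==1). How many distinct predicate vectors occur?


BFS from 0:
Concrete reachable: {0, 1, 2, 3, 4, 5, 7, 9, 10, 11, 15, 16}
Abstract via predicates (bit_2(s)==1), (bit_4(s)==1):
  (0,0) <- {0, 1, 2, 3, 9, 10, 11}
  (0,1) <- {16}
  (1,0) <- {4, 5, 7, 15}
Distinct abstract states = 3

3


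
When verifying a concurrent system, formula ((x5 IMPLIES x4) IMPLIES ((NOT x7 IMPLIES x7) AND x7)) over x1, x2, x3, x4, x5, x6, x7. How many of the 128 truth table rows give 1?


Formula: ((x5 IMPLIES x4) IMPLIES ((NOT x7 IMPLIES x7) AND x7)) over 7 vars (128 rows)
Evaluate each row (x1, x2, x3, x4, x5, x6, x7 as bits, MSB first):
  row 0 [0000000]: ((0 IMPLIES 0) IMPLIES ((NOT 0 IMPLIES 0) AND 0)) -> 0
  row 1 [0000001]: ((0 IMPLIES 0) IMPLIES ((NOT 1 IMPLIES 1) AND 1)) -> 1
  row 2 [0000010]: ((0 IMPLIES 0) IMPLIES ((NOT 0 IMPLIES 0) AND 0)) -> 0
  row 3 [0000011]: ((0 IMPLIES 0) IMPLIES ((NOT 1 IMPLIES 1) AND 1)) -> 1
  row 4 [0000100]: ((1 IMPLIES 0) IMPLIES ((NOT 0 IMPLIES 0) AND 0)) -> 1
  (every remaining row is evaluated the same way; all 128 results are listed next)
Full result column, 8 rows per line (x1,x2,x3,x4 fixed per line; x5,x6,x7 runs 000..111 left to right):
  rows 0-7 [x1,x2,x3,x4=0000]: 01011111  (ones: 6)
  rows 8-15 [x1,x2,x3,x4=0001]: 01010101  (ones: 4)
  rows 16-23 [x1,x2,x3,x4=0010]: 01011111  (ones: 6)
  rows 24-31 [x1,x2,x3,x4=0011]: 01010101  (ones: 4)
  rows 32-39 [x1,x2,x3,x4=0100]: 01011111  (ones: 6)
  rows 40-47 [x1,x2,x3,x4=0101]: 01010101  (ones: 4)
  rows 48-55 [x1,x2,x3,x4=0110]: 01011111  (ones: 6)
  rows 56-63 [x1,x2,x3,x4=0111]: 01010101  (ones: 4)
  rows 64-71 [x1,x2,x3,x4=1000]: 01011111  (ones: 6)
  rows 72-79 [x1,x2,x3,x4=1001]: 01010101  (ones: 4)
  rows 80-87 [x1,x2,x3,x4=1010]: 01011111  (ones: 6)
  rows 88-95 [x1,x2,x3,x4=1011]: 01010101  (ones: 4)
  rows 96-103 [x1,x2,x3,x4=1100]: 01011111  (ones: 6)
  rows 104-111 [x1,x2,x3,x4=1101]: 01010101  (ones: 4)
  rows 112-119 [x1,x2,x3,x4=1110]: 01011111  (ones: 6)
  rows 120-127 [x1,x2,x3,x4=1111]: 01010101  (ones: 4)
Count of 1-rows = 6+4+6+4+6+4+6+4+6+4+6+4+6+4+6+4 = 80

80


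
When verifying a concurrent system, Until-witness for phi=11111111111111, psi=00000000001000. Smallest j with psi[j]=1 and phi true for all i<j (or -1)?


(phi U psi) at 0: need smallest j with psi[j]=1 and phi[i]=1 for all i in [0,j).
Scan from step 0:
  step 0: phi=1, psi=0 -> continue
  step 1: phi=1, psi=0 -> continue
  step 2: phi=1, psi=0 -> continue
  step 3: phi=1, psi=0 -> continue
  step 10: psi=1 and phi held for [0,10) -> witness found
Witness step = 10

10


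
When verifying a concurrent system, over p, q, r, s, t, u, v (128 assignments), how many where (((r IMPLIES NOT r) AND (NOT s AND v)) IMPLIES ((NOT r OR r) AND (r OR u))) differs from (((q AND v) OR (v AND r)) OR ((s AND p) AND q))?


F1 = (((r IMPLIES NOT r) AND (NOT s AND v)) IMPLIES ((NOT r OR r) AND (r OR u)))
F2 = (((q AND v) OR (v AND r)) OR ((s AND p) AND q))
Evaluate both on each of 128 rows (bits = p,q,r,s,t,u,v):
  row 0 [0000000]: F1=1 F2=0 (differ) -> 1
  row 1 [0000001]: F1=0 F2=0 -> 0
  row 2 [0000010]: F1=1 F2=0 (differ) -> 1
  row 3 [0000011]: F1=1 F2=0 (differ) -> 1
  row 4 [0000100]: F1=1 F2=0 (differ) -> 1
  (every remaining row is evaluated the same way; all 128 results are listed next)
Full result column, 8 rows per line (p,q,r,s fixed per line; t,u,v runs 000..111 left to right):
  rows 0-7 [p,q,r,s=0000]: 10111011  (ones: 6)
  rows 8-15 [p,q,r,s=0001]: 11111111  (ones: 8)
  rows 16-23 [p,q,r,s=0010]: 10101010  (ones: 4)
  rows 24-31 [p,q,r,s=0011]: 10101010  (ones: 4)
  rows 32-39 [p,q,r,s=0100]: 11101110  (ones: 6)
  rows 40-47 [p,q,r,s=0101]: 10101010  (ones: 4)
  rows 48-55 [p,q,r,s=0110]: 10101010  (ones: 4)
  rows 56-63 [p,q,r,s=0111]: 10101010  (ones: 4)
  rows 64-71 [p,q,r,s=1000]: 10111011  (ones: 6)
  rows 72-79 [p,q,r,s=1001]: 11111111  (ones: 8)
  rows 80-87 [p,q,r,s=1010]: 10101010  (ones: 4)
  rows 88-95 [p,q,r,s=1011]: 10101010  (ones: 4)
  rows 96-103 [p,q,r,s=1100]: 11101110  (ones: 6)
  rows 104-111 [p,q,r,s=1101]: 00000000  (ones: 0)
  rows 112-119 [p,q,r,s=1110]: 10101010  (ones: 4)
  rows 120-127 [p,q,r,s=1111]: 00000000  (ones: 0)
Disagreements = 6+8+4+4+6+4+4+4+6+8+4+4+6+0+4+0 = 72

72


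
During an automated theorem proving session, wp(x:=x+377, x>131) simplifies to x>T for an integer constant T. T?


Formula: wp(x:=E, P) = P[E/x] (substitute E for x in postcondition)
Step 1: Postcondition: x>131
Step 2: Substitute x+377 for x: x+377>131
Step 3: Solve for x: x > 131-377 = -246

-246


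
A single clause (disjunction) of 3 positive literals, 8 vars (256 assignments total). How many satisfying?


Step 1: Total=2^8=256
Step 2: Unsat when all 3 false: 2^5=32
Step 3: Sat=256-32=224

224


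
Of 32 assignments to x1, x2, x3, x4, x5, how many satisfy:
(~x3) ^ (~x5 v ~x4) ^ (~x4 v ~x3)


CNF with 3 clauses over 5 vars (32 assignments).
An assignment satisfies CNF iff every clause has >=1 true literal.
Check each row (bits = x1,x2,x3,x4,x5; clause T/F shown):
  row 0 [00000]: clauses=TTT -> 1
  row 1 [00001]: clauses=TTT -> 1
  row 2 [00010]: clauses=TTT -> 1
  row 3 [00011]: clauses=TFT -> 0
  row 4 [00100]: clauses=FTT -> 0
  row 5 [00101]: clauses=FTT -> 0
  row 6 [00110]: clauses=FTF -> 0
  row 7 [00111]: clauses=FFF -> 0
  row 8 [01000]: clauses=TTT -> 1
  row 9 [01001]: clauses=TTT -> 1
  row 10 [01010]: clauses=TTT -> 1
  row 11 [01011]: clauses=TFT -> 0
  row 12 [01100]: clauses=FTT -> 0
  row 13 [01101]: clauses=FTT -> 0
  row 14 [01110]: clauses=FTF -> 0
  row 15 [01111]: clauses=FFF -> 0
  row 16 [10000]: clauses=TTT -> 1
  row 17 [10001]: clauses=TTT -> 1
  row 18 [10010]: clauses=TTT -> 1
  row 19 [10011]: clauses=TFT -> 0
  row 20 [10100]: clauses=FTT -> 0
  row 21 [10101]: clauses=FTT -> 0
  row 22 [10110]: clauses=FTF -> 0
  row 23 [10111]: clauses=FFF -> 0
  row 24 [11000]: clauses=TTT -> 1
  row 25 [11001]: clauses=TTT -> 1
  row 26 [11010]: clauses=TTT -> 1
  row 27 [11011]: clauses=TFT -> 0
  row 28 [11100]: clauses=FTT -> 0
  row 29 [11101]: clauses=FTT -> 0
  row 30 [11110]: clauses=FTF -> 0
  row 31 [11111]: clauses=FFF -> 0
Full result column, 8 rows per line (x1,x2 fixed per line; x3,x4,x5 runs 000..111 left to right):
  rows 0-7 [x1,x2=00]: 11100000  (ones: 3)
  rows 8-15 [x1,x2=01]: 11100000  (ones: 3)
  rows 16-23 [x1,x2=10]: 11100000  (ones: 3)
  rows 24-31 [x1,x2=11]: 11100000  (ones: 3)
Satisfying assignments = 3+3+3+3 = 12

12


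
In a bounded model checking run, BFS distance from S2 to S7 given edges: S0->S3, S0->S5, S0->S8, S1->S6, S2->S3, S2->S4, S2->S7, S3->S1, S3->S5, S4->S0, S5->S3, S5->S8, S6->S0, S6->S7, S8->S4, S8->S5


BFS layer-by-layer from S2:
  dist 0: {S2}
  dist 1: {S3, S4, S7}
  -> S7 reached at distance 1
Shortest path length = 1

1


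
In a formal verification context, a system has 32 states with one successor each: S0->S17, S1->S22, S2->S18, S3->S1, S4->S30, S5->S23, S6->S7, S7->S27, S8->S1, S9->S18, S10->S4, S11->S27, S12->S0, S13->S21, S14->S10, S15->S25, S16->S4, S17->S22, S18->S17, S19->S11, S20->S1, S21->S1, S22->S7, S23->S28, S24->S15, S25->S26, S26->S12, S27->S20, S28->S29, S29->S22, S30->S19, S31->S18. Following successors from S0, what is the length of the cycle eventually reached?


Trace from S0 until a state repeats:
  S0 -> S17 -> S22 -> S7 -> S27 -> S20 -> S1 -> S22
S22 first seen at step 2, revisited at step 7.
Cycle length = 7 - 2 = 5

5


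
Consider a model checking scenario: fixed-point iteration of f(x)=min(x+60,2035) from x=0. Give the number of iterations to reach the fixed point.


Step 1: x=0, cap=2035, increment=60
Step 2: x grows by 60 each step until capped at 2035; fixed point is x=2035
Step 3: iterations = ceil(2035/60) = 34

34


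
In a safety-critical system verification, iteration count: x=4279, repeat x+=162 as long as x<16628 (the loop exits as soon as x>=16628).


Step 1: x goes from 4279 toward 16628 by 162; the body runs while x<16628, so iterations = ceil((bound-start)/step)
Step 2: Distance=12349
Step 3: ceil(12349/162)=77

77


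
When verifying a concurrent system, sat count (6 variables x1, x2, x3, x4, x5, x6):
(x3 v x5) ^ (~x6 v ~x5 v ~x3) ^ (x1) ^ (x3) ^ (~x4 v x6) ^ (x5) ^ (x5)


CNF with 7 clauses over 6 vars (64 assignments).
An assignment satisfies CNF iff every clause has >=1 true literal.
Check each row (bits = x1,x2,x3,x4,x5,x6; clause T/F shown):
  row 0 [000000]: clauses=FTFFTFF -> 0
  row 1 [000001]: clauses=FTFFTFF -> 0
  row 2 [000010]: clauses=TTFFTTT -> 0
  row 3 [000011]: clauses=TTFFTTT -> 0
  row 4 [000100]: clauses=FTFFFFF -> 0
  (every remaining row is evaluated the same way; all 64 results are listed next)
Full result column, 8 rows per line (x1,x2,x3 fixed per line; x4,x5,x6 runs 000..111 left to right):
  rows 0-7 [x1,x2,x3=000]: 00000000  (ones: 0)
  rows 8-15 [x1,x2,x3=001]: 00000000  (ones: 0)
  rows 16-23 [x1,x2,x3=010]: 00000000  (ones: 0)
  rows 24-31 [x1,x2,x3=011]: 00000000  (ones: 0)
  rows 32-39 [x1,x2,x3=100]: 00000000  (ones: 0)
  rows 40-47 [x1,x2,x3=101]: 00100000  (ones: 1)
  rows 48-55 [x1,x2,x3=110]: 00000000  (ones: 0)
  rows 56-63 [x1,x2,x3=111]: 00100000  (ones: 1)
Satisfying assignments = 0+0+0+0+0+1+0+1 = 2

2


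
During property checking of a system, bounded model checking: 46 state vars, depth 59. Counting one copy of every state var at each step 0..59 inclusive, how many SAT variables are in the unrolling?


BMC unrolls to depth k, creating one copy of each state var for steps 0..k.
Step count = 59 + 1 = 60 (steps 0 through 59)
Vars per step = 46
Total = 46 * 60 = 2760

2760


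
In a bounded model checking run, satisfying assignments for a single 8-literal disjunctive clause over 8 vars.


Step 1: Total=2^8=256
Step 2: Unsat when all 8 false: 2^0=1
Step 3: Sat=256-1=255

255


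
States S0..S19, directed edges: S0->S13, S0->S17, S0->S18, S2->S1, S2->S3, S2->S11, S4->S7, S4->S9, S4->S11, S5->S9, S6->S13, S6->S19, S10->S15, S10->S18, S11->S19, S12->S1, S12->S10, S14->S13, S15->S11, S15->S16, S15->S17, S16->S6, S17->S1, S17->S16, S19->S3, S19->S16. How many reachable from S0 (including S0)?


BFS from S0:
  layer 0: {S0}
  layer 1: {S13, S17, S18}
  layer 2: {S1, S16}
  layer 3: {S6}
  layer 4: {S19}
  layer 5: {S3}
Reachable set: {S0, S1, S3, S6, S13, S16, S17, S18, S19}
Count = 9

9


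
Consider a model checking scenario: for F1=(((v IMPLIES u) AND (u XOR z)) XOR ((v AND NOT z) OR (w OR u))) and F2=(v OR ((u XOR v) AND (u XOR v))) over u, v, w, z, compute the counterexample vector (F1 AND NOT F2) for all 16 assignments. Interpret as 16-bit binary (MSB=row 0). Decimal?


F1 = (((v IMPLIES u) AND (u XOR z)) XOR ((v AND NOT z) OR (w OR u)))
F2 = (v OR ((u XOR v) AND (u XOR v)))
Counterexample to F1=>F2 is where F1=1 and F2=0.
Evaluate each row (bits = u,v,w,z, MSB first):
  row 0 [0000]: F1=0 F2=0 -> F1&~F2 -> 0
  row 1 [0001]: F1=1 F2=0 -> F1&~F2 -> 1
  row 2 [0010]: F1=1 F2=0 -> F1&~F2 -> 1
  row 3 [0011]: F1=0 F2=0 -> F1&~F2 -> 0
  row 4 [0100]: F1=1 F2=1 -> F1&~F2 -> 0
  row 5 [0101]: F1=0 F2=1 -> F1&~F2 -> 0
  row 6 [0110]: F1=1 F2=1 -> F1&~F2 -> 0
  row 7 [0111]: F1=1 F2=1 -> F1&~F2 -> 0
  row 8 [1000]: F1=0 F2=1 -> F1&~F2 -> 0
  row 9 [1001]: F1=1 F2=1 -> F1&~F2 -> 0
  row 10 [1010]: F1=0 F2=1 -> F1&~F2 -> 0
  row 11 [1011]: F1=1 F2=1 -> F1&~F2 -> 0
  row 12 [1100]: F1=0 F2=1 -> F1&~F2 -> 0
  row 13 [1101]: F1=1 F2=1 -> F1&~F2 -> 0
  row 14 [1110]: F1=0 F2=1 -> F1&~F2 -> 0
  row 15 [1111]: F1=1 F2=1 -> F1&~F2 -> 0
Full result column, 4 rows per line (u,v fixed per line; w,z runs 00..11 left to right):
  rows 0-3 [u,v=00]: 0110  = hex 6
  rows 4-7 [u,v=01]: 0000  = hex 0
  rows 8-11 [u,v=10]: 0000  = hex 0
  rows 12-15 [u,v=11]: 0000  = hex 0
Counterexample vector (row 0 .. row 15) = 0110000000000000
Output column grouped in 4s = 0110 0000 0000 0000 = 0x6000
Convert to decimal digit by digit (value = value*16 + digit):
  6 -> 6
  6*16 + 0 = 96
  96*16 + 0 = 1536
  1536*16 + 0 = 24576
Decimal = 24576

24576


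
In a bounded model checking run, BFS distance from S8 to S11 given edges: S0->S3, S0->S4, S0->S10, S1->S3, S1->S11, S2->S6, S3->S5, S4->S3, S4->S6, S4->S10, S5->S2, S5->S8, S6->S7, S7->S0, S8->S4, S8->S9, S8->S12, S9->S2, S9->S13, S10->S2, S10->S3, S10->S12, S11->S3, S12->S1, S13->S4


BFS layer-by-layer from S8:
  dist 0: {S8}
  dist 1: {S4, S9, S12}
  dist 2: {S1, S2, S3, S6, S10, S13}
  dist 3: {S5, S7, S11}
  -> S11 reached at distance 3
Shortest path length = 3

3


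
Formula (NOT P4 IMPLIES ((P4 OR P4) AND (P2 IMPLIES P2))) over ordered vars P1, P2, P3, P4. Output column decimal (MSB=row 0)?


Formula: (NOT P4 IMPLIES ((P4 OR P4) AND (P2 IMPLIES P2))) over P1, P2, P3, P4 (16 rows)
Evaluate each row (bits = P1,P2,P3,P4, MSB first):
  row 0 [0000]: (NOT 0 IMPLIES ((0 OR 0) AND (0 IMPLIES 0))) -> 0
  row 1 [0001]: (NOT 1 IMPLIES ((1 OR 1) AND (0 IMPLIES 0))) -> 1
  row 2 [0010]: (NOT 0 IMPLIES ((0 OR 0) AND (0 IMPLIES 0))) -> 0
  row 3 [0011]: (NOT 1 IMPLIES ((1 OR 1) AND (0 IMPLIES 0))) -> 1
  row 4 [0100]: (NOT 0 IMPLIES ((0 OR 0) AND (1 IMPLIES 1))) -> 0
  row 5 [0101]: (NOT 1 IMPLIES ((1 OR 1) AND (1 IMPLIES 1))) -> 1
  row 6 [0110]: (NOT 0 IMPLIES ((0 OR 0) AND (1 IMPLIES 1))) -> 0
  row 7 [0111]: (NOT 1 IMPLIES ((1 OR 1) AND (1 IMPLIES 1))) -> 1
  row 8 [1000]: (NOT 0 IMPLIES ((0 OR 0) AND (0 IMPLIES 0))) -> 0
  row 9 [1001]: (NOT 1 IMPLIES ((1 OR 1) AND (0 IMPLIES 0))) -> 1
  row 10 [1010]: (NOT 0 IMPLIES ((0 OR 0) AND (0 IMPLIES 0))) -> 0
  row 11 [1011]: (NOT 1 IMPLIES ((1 OR 1) AND (0 IMPLIES 0))) -> 1
  row 12 [1100]: (NOT 0 IMPLIES ((0 OR 0) AND (1 IMPLIES 1))) -> 0
  row 13 [1101]: (NOT 1 IMPLIES ((1 OR 1) AND (1 IMPLIES 1))) -> 1
  row 14 [1110]: (NOT 0 IMPLIES ((0 OR 0) AND (1 IMPLIES 1))) -> 0
  row 15 [1111]: (NOT 1 IMPLIES ((1 OR 1) AND (1 IMPLIES 1))) -> 1
Full result column, 4 rows per line (P1,P2 fixed per line; P3,P4 runs 00..11 left to right):
  rows 0-3 [P1,P2=00]: 0101  = hex 5
  rows 4-7 [P1,P2=01]: 0101  = hex 5
  rows 8-11 [P1,P2=10]: 0101  = hex 5
  rows 12-15 [P1,P2=11]: 0101  = hex 5
Output column (row 0 .. row 15) = 0101010101010101
Output column grouped in 4s = 0101 0101 0101 0101 = 0x5555
Convert to decimal digit by digit (value = value*16 + digit):
  5 -> 5
  5*16 + 5 = 85
  85*16 + 5 = 1365
  1365*16 + 5 = 21845
Decimal = 21845

21845


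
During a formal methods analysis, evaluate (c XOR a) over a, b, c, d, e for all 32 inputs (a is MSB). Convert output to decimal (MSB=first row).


Formula: (c XOR a) over a, b, c, d, e (32 rows)
Evaluate each row (bits = a,b,c,d,e, MSB first):
  row 0 [00000]: (0 XOR 0) -> 0
  row 1 [00001]: (0 XOR 0) -> 0
  row 2 [00010]: (0 XOR 0) -> 0
  row 3 [00011]: (0 XOR 0) -> 0
  row 4 [00100]: (1 XOR 0) -> 1
  row 5 [00101]: (1 XOR 0) -> 1
  row 6 [00110]: (1 XOR 0) -> 1
  row 7 [00111]: (1 XOR 0) -> 1
  row 8 [01000]: (0 XOR 0) -> 0
  row 9 [01001]: (0 XOR 0) -> 0
  row 10 [01010]: (0 XOR 0) -> 0
  row 11 [01011]: (0 XOR 0) -> 0
  row 12 [01100]: (1 XOR 0) -> 1
  row 13 [01101]: (1 XOR 0) -> 1
  row 14 [01110]: (1 XOR 0) -> 1
  row 15 [01111]: (1 XOR 0) -> 1
  row 16 [10000]: (0 XOR 1) -> 1
  row 17 [10001]: (0 XOR 1) -> 1
  row 18 [10010]: (0 XOR 1) -> 1
  row 19 [10011]: (0 XOR 1) -> 1
  row 20 [10100]: (1 XOR 1) -> 0
  row 21 [10101]: (1 XOR 1) -> 0
  row 22 [10110]: (1 XOR 1) -> 0
  row 23 [10111]: (1 XOR 1) -> 0
  row 24 [11000]: (0 XOR 1) -> 1
  row 25 [11001]: (0 XOR 1) -> 1
  row 26 [11010]: (0 XOR 1) -> 1
  row 27 [11011]: (0 XOR 1) -> 1
  row 28 [11100]: (1 XOR 1) -> 0
  row 29 [11101]: (1 XOR 1) -> 0
  row 30 [11110]: (1 XOR 1) -> 0
  row 31 [11111]: (1 XOR 1) -> 0
Full result column, 4 rows per line (a,b,c fixed per line; d,e runs 00..11 left to right):
  rows 0-3 [a,b,c=000]: 0000  = hex 0
  rows 4-7 [a,b,c=001]: 1111  = hex F
  rows 8-11 [a,b,c=010]: 0000  = hex 0
  rows 12-15 [a,b,c=011]: 1111  = hex F
  rows 16-19 [a,b,c=100]: 1111  = hex F
  rows 20-23 [a,b,c=101]: 0000  = hex 0
  rows 24-27 [a,b,c=110]: 1111  = hex F
  rows 28-31 [a,b,c=111]: 0000  = hex 0
Output column (row 0 .. row 31) = 00001111000011111111000011110000
Output column grouped in 4s = 0000 1111 0000 1111 1111 0000 1111 0000 = 0x0F0FF0F0
Convert to decimal digit by digit (value = value*16 + digit):
  0 -> 0
  0*16 + 15 (F) = 15
  15*16 + 0 = 240
  240*16 + 15 (F) = 3855
  3855*16 + 15 (F) = 61695
  61695*16 + 0 = 987120
  987120*16 + 15 (F) = 15793935
  15793935*16 + 0 = 252702960
Decimal = 252702960

252702960


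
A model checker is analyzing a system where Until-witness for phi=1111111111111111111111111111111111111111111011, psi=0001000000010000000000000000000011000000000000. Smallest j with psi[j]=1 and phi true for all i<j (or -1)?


(phi U psi) at 0: need smallest j with psi[j]=1 and phi[i]=1 for all i in [0,j).
Scan from step 0:
  step 0: phi=1, psi=0 -> continue
  step 1: phi=1, psi=0 -> continue
  step 2: phi=1, psi=0 -> continue
  step 3: psi=1 and phi held for [0,3) -> witness found
Witness step = 3

3


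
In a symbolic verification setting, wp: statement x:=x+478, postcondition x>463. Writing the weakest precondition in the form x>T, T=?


Formula: wp(x:=E, P) = P[E/x] (substitute E for x in postcondition)
Step 1: Postcondition: x>463
Step 2: Substitute x+478 for x: x+478>463
Step 3: Solve for x: x > 463-478 = -15

-15


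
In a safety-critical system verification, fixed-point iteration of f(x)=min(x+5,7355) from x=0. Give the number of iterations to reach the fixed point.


Step 1: x=0, cap=7355, increment=5
Step 2: x grows by 5 each step until capped at 7355; fixed point is x=7355
Step 3: iterations = ceil(7355/5) = 1471

1471


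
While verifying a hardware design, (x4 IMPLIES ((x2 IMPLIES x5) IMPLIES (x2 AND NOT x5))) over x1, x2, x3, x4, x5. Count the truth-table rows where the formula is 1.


Formula: (x4 IMPLIES ((x2 IMPLIES x5) IMPLIES (x2 AND NOT x5))) over 5 vars (32 rows)
Evaluate each row (x1, x2, x3, x4, x5 as bits, MSB first):
  row 0 [00000]: (0 IMPLIES ((0 IMPLIES 0) IMPLIES (0 AND NOT 0))) -> 1
  row 1 [00001]: (0 IMPLIES ((0 IMPLIES 1) IMPLIES (0 AND NOT 1))) -> 1
  row 2 [00010]: (1 IMPLIES ((0 IMPLIES 0) IMPLIES (0 AND NOT 0))) -> 0
  row 3 [00011]: (1 IMPLIES ((0 IMPLIES 1) IMPLIES (0 AND NOT 1))) -> 0
  row 4 [00100]: (0 IMPLIES ((0 IMPLIES 0) IMPLIES (0 AND NOT 0))) -> 1
  row 5 [00101]: (0 IMPLIES ((0 IMPLIES 1) IMPLIES (0 AND NOT 1))) -> 1
  row 6 [00110]: (1 IMPLIES ((0 IMPLIES 0) IMPLIES (0 AND NOT 0))) -> 0
  row 7 [00111]: (1 IMPLIES ((0 IMPLIES 1) IMPLIES (0 AND NOT 1))) -> 0
  row 8 [01000]: (0 IMPLIES ((1 IMPLIES 0) IMPLIES (1 AND NOT 0))) -> 1
  row 9 [01001]: (0 IMPLIES ((1 IMPLIES 1) IMPLIES (1 AND NOT 1))) -> 1
  row 10 [01010]: (1 IMPLIES ((1 IMPLIES 0) IMPLIES (1 AND NOT 0))) -> 1
  row 11 [01011]: (1 IMPLIES ((1 IMPLIES 1) IMPLIES (1 AND NOT 1))) -> 0
  row 12 [01100]: (0 IMPLIES ((1 IMPLIES 0) IMPLIES (1 AND NOT 0))) -> 1
  row 13 [01101]: (0 IMPLIES ((1 IMPLIES 1) IMPLIES (1 AND NOT 1))) -> 1
  row 14 [01110]: (1 IMPLIES ((1 IMPLIES 0) IMPLIES (1 AND NOT 0))) -> 1
  row 15 [01111]: (1 IMPLIES ((1 IMPLIES 1) IMPLIES (1 AND NOT 1))) -> 0
  row 16 [10000]: (0 IMPLIES ((0 IMPLIES 0) IMPLIES (0 AND NOT 0))) -> 1
  row 17 [10001]: (0 IMPLIES ((0 IMPLIES 1) IMPLIES (0 AND NOT 1))) -> 1
  row 18 [10010]: (1 IMPLIES ((0 IMPLIES 0) IMPLIES (0 AND NOT 0))) -> 0
  row 19 [10011]: (1 IMPLIES ((0 IMPLIES 1) IMPLIES (0 AND NOT 1))) -> 0
  row 20 [10100]: (0 IMPLIES ((0 IMPLIES 0) IMPLIES (0 AND NOT 0))) -> 1
  row 21 [10101]: (0 IMPLIES ((0 IMPLIES 1) IMPLIES (0 AND NOT 1))) -> 1
  row 22 [10110]: (1 IMPLIES ((0 IMPLIES 0) IMPLIES (0 AND NOT 0))) -> 0
  row 23 [10111]: (1 IMPLIES ((0 IMPLIES 1) IMPLIES (0 AND NOT 1))) -> 0
  row 24 [11000]: (0 IMPLIES ((1 IMPLIES 0) IMPLIES (1 AND NOT 0))) -> 1
  row 25 [11001]: (0 IMPLIES ((1 IMPLIES 1) IMPLIES (1 AND NOT 1))) -> 1
  row 26 [11010]: (1 IMPLIES ((1 IMPLIES 0) IMPLIES (1 AND NOT 0))) -> 1
  row 27 [11011]: (1 IMPLIES ((1 IMPLIES 1) IMPLIES (1 AND NOT 1))) -> 0
  row 28 [11100]: (0 IMPLIES ((1 IMPLIES 0) IMPLIES (1 AND NOT 0))) -> 1
  row 29 [11101]: (0 IMPLIES ((1 IMPLIES 1) IMPLIES (1 AND NOT 1))) -> 1
  row 30 [11110]: (1 IMPLIES ((1 IMPLIES 0) IMPLIES (1 AND NOT 0))) -> 1
  row 31 [11111]: (1 IMPLIES ((1 IMPLIES 1) IMPLIES (1 AND NOT 1))) -> 0
Full result column, 8 rows per line (x1,x2 fixed per line; x3,x4,x5 runs 000..111 left to right):
  rows 0-7 [x1,x2=00]: 11001100  (ones: 4)
  rows 8-15 [x1,x2=01]: 11101110  (ones: 6)
  rows 16-23 [x1,x2=10]: 11001100  (ones: 4)
  rows 24-31 [x1,x2=11]: 11101110  (ones: 6)
Count of 1-rows = 4+6+4+6 = 20

20


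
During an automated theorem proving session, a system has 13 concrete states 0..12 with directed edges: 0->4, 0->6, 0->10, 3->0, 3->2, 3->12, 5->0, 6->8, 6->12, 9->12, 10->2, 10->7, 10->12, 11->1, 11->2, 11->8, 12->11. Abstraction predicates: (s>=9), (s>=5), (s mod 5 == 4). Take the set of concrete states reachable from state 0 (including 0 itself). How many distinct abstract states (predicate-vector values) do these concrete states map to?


BFS from 0:
Concrete reachable: {0, 1, 2, 4, 6, 7, 8, 10, 11, 12}
Abstract via predicates (s>=9), (s>=5), (s mod 5 == 4):
  (0,0,0) <- {0, 1, 2}
  (0,0,1) <- {4}
  (0,1,0) <- {6, 7, 8}
  (1,1,0) <- {10, 11, 12}
Distinct abstract states = 4

4


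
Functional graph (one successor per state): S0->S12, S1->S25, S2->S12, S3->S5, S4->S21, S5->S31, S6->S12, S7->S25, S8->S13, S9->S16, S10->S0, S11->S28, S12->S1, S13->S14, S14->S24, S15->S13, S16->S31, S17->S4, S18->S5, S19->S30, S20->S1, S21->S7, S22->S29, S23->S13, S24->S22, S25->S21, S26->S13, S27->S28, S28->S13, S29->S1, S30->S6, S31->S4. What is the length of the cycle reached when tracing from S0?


Trace from S0 until a state repeats:
  S0 -> S12 -> S1 -> S25 -> S21 -> S7 -> S25
S25 first seen at step 3, revisited at step 6.
Cycle length = 6 - 3 = 3

3


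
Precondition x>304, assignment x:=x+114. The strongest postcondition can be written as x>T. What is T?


Formula: sp(P, x:=E) = exists old_x. (x = E[old_x/x]) AND P[old_x/x] (old_x is the value of x before the assignment; eliminate old_x by solving x = E[old_x/x] for old_x)
Step 1: Precondition P: x>304, i.e. old_x > 304
Step 2: Assignment gives x = old_x + 114, so old_x = x - 114
Step 3: Substitute into P: x - 114 > 304
Step 4: Simplify: x > 304+114 = 418

418


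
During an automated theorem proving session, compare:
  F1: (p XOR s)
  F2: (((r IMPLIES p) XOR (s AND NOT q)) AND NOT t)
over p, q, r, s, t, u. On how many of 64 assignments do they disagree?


F1 = (p XOR s)
F2 = (((r IMPLIES p) XOR (s AND NOT q)) AND NOT t)
Evaluate both on each of 64 rows (bits = p,q,r,s,t,u):
  row 0 [000000]: F1=0 F2=1 (differ) -> 1
  row 1 [000001]: F1=0 F2=1 (differ) -> 1
  row 2 [000010]: F1=0 F2=0 -> 0
  row 3 [000011]: F1=0 F2=0 -> 0
  row 4 [000100]: F1=1 F2=0 (differ) -> 1
  (every remaining row is evaluated the same way; all 64 results are listed next)
Full result column, 8 rows per line (p,q,r fixed per line; s,t,u runs 000..111 left to right):
  rows 0-7 [p,q,r=000]: 11001111  (ones: 6)
  rows 8-15 [p,q,r=001]: 00000011  (ones: 2)
  rows 16-23 [p,q,r=010]: 11000011  (ones: 4)
  rows 24-31 [p,q,r=011]: 00001111  (ones: 4)
  rows 32-39 [p,q,r=100]: 00110000  (ones: 2)
  rows 40-47 [p,q,r=101]: 00110000  (ones: 2)
  rows 48-55 [p,q,r=110]: 00111100  (ones: 4)
  rows 56-63 [p,q,r=111]: 00111100  (ones: 4)
Disagreements = 6+2+4+4+2+2+4+4 = 28

28


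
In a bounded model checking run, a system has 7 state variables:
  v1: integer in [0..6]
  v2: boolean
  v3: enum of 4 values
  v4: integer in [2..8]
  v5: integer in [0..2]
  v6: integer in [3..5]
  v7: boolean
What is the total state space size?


State space = product of domain sizes of all variables.
Domain sizes:
  v1 (integer in [0..6]): 7
  v2 (boolean): 2
  v3 (enum of 4 values): 4
  v4 (integer in [2..8]): 7
  v5 (integer in [0..2]): 3
  v6 (integer in [3..5]): 3
  v7 (boolean): 2
Product = 7 * 2 * 4 * 7 * 3 * 3 * 2 = 7056

7056


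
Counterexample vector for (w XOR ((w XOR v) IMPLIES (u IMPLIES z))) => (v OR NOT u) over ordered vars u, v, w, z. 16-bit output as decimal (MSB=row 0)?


F1 = (w XOR ((w XOR v) IMPLIES (u IMPLIES z)))
F2 = (v OR NOT u)
Counterexample to F1=>F2 is where F1=1 and F2=0.
Evaluate each row (bits = u,v,w,z, MSB first):
  row 0 [0000]: F1=1 F2=1 -> F1&~F2 -> 0
  row 1 [0001]: F1=1 F2=1 -> F1&~F2 -> 0
  row 2 [0010]: F1=0 F2=1 -> F1&~F2 -> 0
  row 3 [0011]: F1=0 F2=1 -> F1&~F2 -> 0
  row 4 [0100]: F1=1 F2=1 -> F1&~F2 -> 0
  row 5 [0101]: F1=1 F2=1 -> F1&~F2 -> 0
  row 6 [0110]: F1=0 F2=1 -> F1&~F2 -> 0
  row 7 [0111]: F1=0 F2=1 -> F1&~F2 -> 0
  row 8 [1000]: F1=1 F2=0 -> F1&~F2 -> 1
  row 9 [1001]: F1=1 F2=0 -> F1&~F2 -> 1
  row 10 [1010]: F1=1 F2=0 -> F1&~F2 -> 1
  row 11 [1011]: F1=0 F2=0 -> F1&~F2 -> 0
  row 12 [1100]: F1=0 F2=1 -> F1&~F2 -> 0
  row 13 [1101]: F1=1 F2=1 -> F1&~F2 -> 0
  row 14 [1110]: F1=0 F2=1 -> F1&~F2 -> 0
  row 15 [1111]: F1=0 F2=1 -> F1&~F2 -> 0
Full result column, 4 rows per line (u,v fixed per line; w,z runs 00..11 left to right):
  rows 0-3 [u,v=00]: 0000  = hex 0
  rows 4-7 [u,v=01]: 0000  = hex 0
  rows 8-11 [u,v=10]: 1110  = hex E
  rows 12-15 [u,v=11]: 0000  = hex 0
Counterexample vector (row 0 .. row 15) = 0000000011100000
Output column grouped in 4s = 0000 0000 1110 0000 = 0x00E0
Convert to decimal digit by digit (value = value*16 + digit):
  0 -> 0
  0*16 + 0 = 0
  0*16 + 14 (E) = 14
  14*16 + 0 = 224
Decimal = 224

224


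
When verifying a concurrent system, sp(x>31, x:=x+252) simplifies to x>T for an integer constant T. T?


Formula: sp(P, x:=E) = exists old_x. (x = E[old_x/x]) AND P[old_x/x] (old_x is the value of x before the assignment; eliminate old_x by solving x = E[old_x/x] for old_x)
Step 1: Precondition P: x>31, i.e. old_x > 31
Step 2: Assignment gives x = old_x + 252, so old_x = x - 252
Step 3: Substitute into P: x - 252 > 31
Step 4: Simplify: x > 31+252 = 283

283


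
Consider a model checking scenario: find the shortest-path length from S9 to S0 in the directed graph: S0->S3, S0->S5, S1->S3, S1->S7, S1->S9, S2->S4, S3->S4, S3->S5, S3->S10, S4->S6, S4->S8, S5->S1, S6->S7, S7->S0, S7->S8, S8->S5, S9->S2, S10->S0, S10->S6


BFS layer-by-layer from S9:
  dist 0: {S9}
  dist 1: {S2}
  dist 2: {S4}
  dist 3: {S6, S8}
  dist 4: {S5, S7}
  dist 5: {S0, S1}
  -> S0 reached at distance 5
Shortest path length = 5

5


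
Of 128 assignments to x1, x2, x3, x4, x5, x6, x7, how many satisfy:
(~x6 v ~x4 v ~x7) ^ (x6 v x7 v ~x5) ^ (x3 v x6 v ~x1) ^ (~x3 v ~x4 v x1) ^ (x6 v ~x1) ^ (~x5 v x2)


CNF with 6 clauses over 7 vars (128 assignments).
An assignment satisfies CNF iff every clause has >=1 true literal.
Check each row (bits = x1,x2,x3,x4,x5,x6,x7; clause T/F shown):
  row 0 [0000000]: clauses=TTTTTT -> 1
  row 1 [0000001]: clauses=TTTTTT -> 1
  row 2 [0000010]: clauses=TTTTTT -> 1
  row 3 [0000011]: clauses=TTTTTT -> 1
  row 4 [0000100]: clauses=TFTTTF -> 0
  (every remaining row is evaluated the same way; all 128 results are listed next)
Full result column, 8 rows per line (x1,x2,x3,x4 fixed per line; x5,x6,x7 runs 000..111 left to right):
  rows 0-7 [x1,x2,x3,x4=0000]: 11110000  (ones: 4)
  rows 8-15 [x1,x2,x3,x4=0001]: 11100000  (ones: 3)
  rows 16-23 [x1,x2,x3,x4=0010]: 11110000  (ones: 4)
  rows 24-31 [x1,x2,x3,x4=0011]: 00000000  (ones: 0)
  rows 32-39 [x1,x2,x3,x4=0100]: 11110111  (ones: 7)
  rows 40-47 [x1,x2,x3,x4=0101]: 11100110  (ones: 5)
  rows 48-55 [x1,x2,x3,x4=0110]: 11110111  (ones: 7)
  rows 56-63 [x1,x2,x3,x4=0111]: 00000000  (ones: 0)
  rows 64-71 [x1,x2,x3,x4=1000]: 00110000  (ones: 2)
  rows 72-79 [x1,x2,x3,x4=1001]: 00100000  (ones: 1)
  rows 80-87 [x1,x2,x3,x4=1010]: 00110000  (ones: 2)
  rows 88-95 [x1,x2,x3,x4=1011]: 00100000  (ones: 1)
  rows 96-103 [x1,x2,x3,x4=1100]: 00110011  (ones: 4)
  rows 104-111 [x1,x2,x3,x4=1101]: 00100010  (ones: 2)
  rows 112-119 [x1,x2,x3,x4=1110]: 00110011  (ones: 4)
  rows 120-127 [x1,x2,x3,x4=1111]: 00100010  (ones: 2)
Satisfying assignments = 4+3+4+0+7+5+7+0+2+1+2+1+4+2+4+2 = 48

48
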